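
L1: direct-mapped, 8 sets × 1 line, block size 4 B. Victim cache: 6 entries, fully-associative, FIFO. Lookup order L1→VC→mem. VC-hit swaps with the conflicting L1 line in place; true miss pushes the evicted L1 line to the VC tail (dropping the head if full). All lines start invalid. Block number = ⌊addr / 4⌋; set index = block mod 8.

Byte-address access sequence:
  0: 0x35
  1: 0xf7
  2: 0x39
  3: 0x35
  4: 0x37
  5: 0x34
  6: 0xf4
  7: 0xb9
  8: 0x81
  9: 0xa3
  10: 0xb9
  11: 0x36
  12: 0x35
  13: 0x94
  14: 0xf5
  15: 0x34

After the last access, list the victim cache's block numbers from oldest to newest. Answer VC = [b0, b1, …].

  [0] addr=0x35 blk=13 s=5: MISS | VC []
  [1] addr=0xf7 blk=61 s=5: MISS | VC [13]
  [2] addr=0x39 blk=14 s=6: MISS | VC [13]
  [3] addr=0x35 blk=13 s=5: VC-HIT | VC [61]
  [4] addr=0x37 blk=13 s=5: L1-HIT | VC [61]
  [5] addr=0x34 blk=13 s=5: L1-HIT | VC [61]
  [6] addr=0xf4 blk=61 s=5: VC-HIT | VC [13]
  [7] addr=0xb9 blk=46 s=6: MISS | VC [13, 14]
  [8] addr=0x81 blk=32 s=0: MISS | VC [13, 14]
  [9] addr=0xa3 blk=40 s=0: MISS | VC [13, 14, 32]
  [10] addr=0xb9 blk=46 s=6: L1-HIT | VC [13, 14, 32]
  [11] addr=0x36 blk=13 s=5: VC-HIT | VC [61, 14, 32]
  [12] addr=0x35 blk=13 s=5: L1-HIT | VC [61, 14, 32]
  [13] addr=0x94 blk=37 s=5: MISS | VC [61, 14, 32, 13]
  [14] addr=0xf5 blk=61 s=5: VC-HIT | VC [37, 14, 32, 13]
  [15] addr=0x34 blk=13 s=5: VC-HIT | VC [37, 14, 32, 61]

VC = [37, 14, 32, 61]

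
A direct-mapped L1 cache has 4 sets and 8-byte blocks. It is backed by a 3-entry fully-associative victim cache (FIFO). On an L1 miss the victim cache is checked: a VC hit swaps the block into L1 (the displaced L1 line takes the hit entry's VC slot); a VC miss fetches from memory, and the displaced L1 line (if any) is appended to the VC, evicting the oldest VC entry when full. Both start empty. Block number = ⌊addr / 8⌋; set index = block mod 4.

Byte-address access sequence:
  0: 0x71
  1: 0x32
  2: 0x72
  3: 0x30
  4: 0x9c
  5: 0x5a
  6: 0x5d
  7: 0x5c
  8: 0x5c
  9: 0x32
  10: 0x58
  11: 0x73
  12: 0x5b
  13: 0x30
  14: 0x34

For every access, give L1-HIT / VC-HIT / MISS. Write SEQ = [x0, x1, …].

#0 0x71→b14/s2 MISS; vc=[]
#1 0x32→b6/s2 MISS; vc=[14]
#2 0x72→b14/s2 VC-HIT; vc=[6]
#3 0x30→b6/s2 VC-HIT; vc=[14]
#4 0x9c→b19/s3 MISS; vc=[14]
#5 0x5a→b11/s3 MISS; vc=[14,19]
#6 0x5d→b11/s3 L1-HIT; vc=[14,19]
#7 0x5c→b11/s3 L1-HIT; vc=[14,19]
#8 0x5c→b11/s3 L1-HIT; vc=[14,19]
#9 0x32→b6/s2 L1-HIT; vc=[14,19]
#10 0x58→b11/s3 L1-HIT; vc=[14,19]
#11 0x73→b14/s2 VC-HIT; vc=[6,19]
#12 0x5b→b11/s3 L1-HIT; vc=[6,19]
#13 0x30→b6/s2 VC-HIT; vc=[14,19]
#14 0x34→b6/s2 L1-HIT; vc=[14,19]

SEQ = [MISS, MISS, VC-HIT, VC-HIT, MISS, MISS, L1-HIT, L1-HIT, L1-HIT, L1-HIT, L1-HIT, VC-HIT, L1-HIT, VC-HIT, L1-HIT]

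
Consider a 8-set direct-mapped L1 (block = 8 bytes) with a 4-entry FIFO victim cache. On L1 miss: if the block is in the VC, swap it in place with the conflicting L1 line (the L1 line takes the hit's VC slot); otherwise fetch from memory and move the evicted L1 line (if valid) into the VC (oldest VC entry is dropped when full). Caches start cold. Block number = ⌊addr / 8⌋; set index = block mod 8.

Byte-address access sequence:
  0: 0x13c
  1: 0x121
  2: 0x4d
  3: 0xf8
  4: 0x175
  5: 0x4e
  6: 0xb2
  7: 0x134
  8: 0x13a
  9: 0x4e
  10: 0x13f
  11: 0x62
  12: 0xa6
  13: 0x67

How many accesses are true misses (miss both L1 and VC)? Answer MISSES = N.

  [0] addr=0x13c blk=39 s=7: MISS | VC []
  [1] addr=0x121 blk=36 s=4: MISS | VC []
  [2] addr=0x4d blk=9 s=1: MISS | VC []
  [3] addr=0xf8 blk=31 s=7: MISS | VC [39]
  [4] addr=0x175 blk=46 s=6: MISS | VC [39]
  [5] addr=0x4e blk=9 s=1: L1-HIT | VC [39]
  [6] addr=0xb2 blk=22 s=6: MISS | VC [39, 46]
  [7] addr=0x134 blk=38 s=6: MISS | VC [39, 46, 22]
  [8] addr=0x13a blk=39 s=7: VC-HIT | VC [31, 46, 22]
  [9] addr=0x4e blk=9 s=1: L1-HIT | VC [31, 46, 22]
  [10] addr=0x13f blk=39 s=7: L1-HIT | VC [31, 46, 22]
  [11] addr=0x62 blk=12 s=4: MISS | VC [31, 46, 22, 36]
  [12] addr=0xa6 blk=20 s=4: MISS | VC [46, 22, 36, 12]
  [13] addr=0x67 blk=12 s=4: VC-HIT | VC [46, 22, 36, 20]

MISSES = 9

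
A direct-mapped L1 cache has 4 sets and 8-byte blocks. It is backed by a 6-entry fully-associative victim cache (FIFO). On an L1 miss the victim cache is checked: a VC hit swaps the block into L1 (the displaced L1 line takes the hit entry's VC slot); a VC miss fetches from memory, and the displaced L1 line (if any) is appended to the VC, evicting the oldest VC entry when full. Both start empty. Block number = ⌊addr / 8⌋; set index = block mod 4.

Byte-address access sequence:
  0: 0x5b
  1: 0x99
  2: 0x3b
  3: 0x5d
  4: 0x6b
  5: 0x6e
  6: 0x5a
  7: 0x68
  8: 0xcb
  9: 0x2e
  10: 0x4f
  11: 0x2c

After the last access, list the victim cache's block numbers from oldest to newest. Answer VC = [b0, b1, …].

0: 0x5b (blk 11, set 3) → MISS  vc=[]
1: 0x99 (blk 19, set 3) → MISS  vc=[11]
2: 0x3b (blk 7, set 3) → MISS  vc=[11, 19]
3: 0x5d (blk 11, set 3) → VC-HIT  vc=[7, 19]
4: 0x6b (blk 13, set 1) → MISS  vc=[7, 19]
5: 0x6e (blk 13, set 1) → L1-HIT  vc=[7, 19]
6: 0x5a (blk 11, set 3) → L1-HIT  vc=[7, 19]
7: 0x68 (blk 13, set 1) → L1-HIT  vc=[7, 19]
8: 0xcb (blk 25, set 1) → MISS  vc=[7, 19, 13]
9: 0x2e (blk 5, set 1) → MISS  vc=[7, 19, 13, 25]
10: 0x4f (blk 9, set 1) → MISS  vc=[7, 19, 13, 25, 5]
11: 0x2c (blk 5, set 1) → VC-HIT  vc=[7, 19, 13, 25, 9]

VC = [7, 19, 13, 25, 9]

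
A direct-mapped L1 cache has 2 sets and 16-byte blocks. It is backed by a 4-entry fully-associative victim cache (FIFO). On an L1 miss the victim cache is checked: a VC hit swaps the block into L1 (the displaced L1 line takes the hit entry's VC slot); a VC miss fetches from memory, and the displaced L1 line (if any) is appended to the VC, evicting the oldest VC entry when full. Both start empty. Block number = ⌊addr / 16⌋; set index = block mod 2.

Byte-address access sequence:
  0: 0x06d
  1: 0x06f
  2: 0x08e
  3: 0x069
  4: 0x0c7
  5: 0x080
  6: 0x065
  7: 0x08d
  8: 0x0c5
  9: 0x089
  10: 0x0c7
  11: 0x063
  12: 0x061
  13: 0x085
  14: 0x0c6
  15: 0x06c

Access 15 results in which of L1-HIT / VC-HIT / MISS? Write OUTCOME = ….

OUTCOME = VC-HIT

0: 0x6d (blk 6, set 0) → MISS  vc=[]
1: 0x6f (blk 6, set 0) → L1-HIT  vc=[]
2: 0x8e (blk 8, set 0) → MISS  vc=[6]
3: 0x69 (blk 6, set 0) → VC-HIT  vc=[8]
4: 0xc7 (blk 12, set 0) → MISS  vc=[8, 6]
5: 0x80 (blk 8, set 0) → VC-HIT  vc=[12, 6]
6: 0x65 (blk 6, set 0) → VC-HIT  vc=[12, 8]
7: 0x8d (blk 8, set 0) → VC-HIT  vc=[12, 6]
8: 0xc5 (blk 12, set 0) → VC-HIT  vc=[8, 6]
9: 0x89 (blk 8, set 0) → VC-HIT  vc=[12, 6]
10: 0xc7 (blk 12, set 0) → VC-HIT  vc=[8, 6]
11: 0x63 (blk 6, set 0) → VC-HIT  vc=[8, 12]
12: 0x61 (blk 6, set 0) → L1-HIT  vc=[8, 12]
13: 0x85 (blk 8, set 0) → VC-HIT  vc=[6, 12]
14: 0xc6 (blk 12, set 0) → VC-HIT  vc=[6, 8]
15: 0x6c (blk 6, set 0) → VC-HIT  vc=[12, 8]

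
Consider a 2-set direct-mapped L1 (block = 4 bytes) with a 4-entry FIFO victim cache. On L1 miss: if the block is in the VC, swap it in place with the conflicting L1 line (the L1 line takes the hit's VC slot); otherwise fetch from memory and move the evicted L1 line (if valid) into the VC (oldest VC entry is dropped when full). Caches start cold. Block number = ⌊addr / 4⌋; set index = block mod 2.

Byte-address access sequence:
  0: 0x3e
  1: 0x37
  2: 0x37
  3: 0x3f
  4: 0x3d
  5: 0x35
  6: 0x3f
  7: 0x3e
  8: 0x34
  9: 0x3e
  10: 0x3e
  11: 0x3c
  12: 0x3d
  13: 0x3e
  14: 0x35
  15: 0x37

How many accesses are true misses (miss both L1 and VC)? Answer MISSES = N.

MISSES = 2

  [0] addr=0x3e blk=15 s=1: MISS | VC []
  [1] addr=0x37 blk=13 s=1: MISS | VC [15]
  [2] addr=0x37 blk=13 s=1: L1-HIT | VC [15]
  [3] addr=0x3f blk=15 s=1: VC-HIT | VC [13]
  [4] addr=0x3d blk=15 s=1: L1-HIT | VC [13]
  [5] addr=0x35 blk=13 s=1: VC-HIT | VC [15]
  [6] addr=0x3f blk=15 s=1: VC-HIT | VC [13]
  [7] addr=0x3e blk=15 s=1: L1-HIT | VC [13]
  [8] addr=0x34 blk=13 s=1: VC-HIT | VC [15]
  [9] addr=0x3e blk=15 s=1: VC-HIT | VC [13]
  [10] addr=0x3e blk=15 s=1: L1-HIT | VC [13]
  [11] addr=0x3c blk=15 s=1: L1-HIT | VC [13]
  [12] addr=0x3d blk=15 s=1: L1-HIT | VC [13]
  [13] addr=0x3e blk=15 s=1: L1-HIT | VC [13]
  [14] addr=0x35 blk=13 s=1: VC-HIT | VC [15]
  [15] addr=0x37 blk=13 s=1: L1-HIT | VC [15]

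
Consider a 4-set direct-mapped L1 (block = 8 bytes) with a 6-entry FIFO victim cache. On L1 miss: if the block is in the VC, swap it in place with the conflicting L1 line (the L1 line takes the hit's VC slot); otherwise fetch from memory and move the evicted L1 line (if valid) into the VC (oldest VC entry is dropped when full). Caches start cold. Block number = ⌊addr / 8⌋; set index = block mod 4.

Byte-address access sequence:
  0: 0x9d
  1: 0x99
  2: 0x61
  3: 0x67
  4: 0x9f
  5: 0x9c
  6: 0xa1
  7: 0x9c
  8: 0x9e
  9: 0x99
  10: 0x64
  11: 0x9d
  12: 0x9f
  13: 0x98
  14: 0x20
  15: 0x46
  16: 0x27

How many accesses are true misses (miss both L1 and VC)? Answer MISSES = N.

MISSES = 5

  [0] addr=0x9d blk=19 s=3: MISS | VC []
  [1] addr=0x99 blk=19 s=3: L1-HIT | VC []
  [2] addr=0x61 blk=12 s=0: MISS | VC []
  [3] addr=0x67 blk=12 s=0: L1-HIT | VC []
  [4] addr=0x9f blk=19 s=3: L1-HIT | VC []
  [5] addr=0x9c blk=19 s=3: L1-HIT | VC []
  [6] addr=0xa1 blk=20 s=0: MISS | VC [12]
  [7] addr=0x9c blk=19 s=3: L1-HIT | VC [12]
  [8] addr=0x9e blk=19 s=3: L1-HIT | VC [12]
  [9] addr=0x99 blk=19 s=3: L1-HIT | VC [12]
  [10] addr=0x64 blk=12 s=0: VC-HIT | VC [20]
  [11] addr=0x9d blk=19 s=3: L1-HIT | VC [20]
  [12] addr=0x9f blk=19 s=3: L1-HIT | VC [20]
  [13] addr=0x98 blk=19 s=3: L1-HIT | VC [20]
  [14] addr=0x20 blk=4 s=0: MISS | VC [20, 12]
  [15] addr=0x46 blk=8 s=0: MISS | VC [20, 12, 4]
  [16] addr=0x27 blk=4 s=0: VC-HIT | VC [20, 12, 8]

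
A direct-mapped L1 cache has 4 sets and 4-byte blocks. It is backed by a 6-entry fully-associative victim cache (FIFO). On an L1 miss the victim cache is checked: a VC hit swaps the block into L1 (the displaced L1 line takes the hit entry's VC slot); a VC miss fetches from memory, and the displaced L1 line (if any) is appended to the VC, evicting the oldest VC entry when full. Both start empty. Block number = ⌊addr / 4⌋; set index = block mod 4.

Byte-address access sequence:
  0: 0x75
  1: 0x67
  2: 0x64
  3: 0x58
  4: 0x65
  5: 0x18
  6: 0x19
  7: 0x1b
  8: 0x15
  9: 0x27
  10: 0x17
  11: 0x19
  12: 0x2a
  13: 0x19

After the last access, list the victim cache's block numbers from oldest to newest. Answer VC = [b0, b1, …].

#0 0x75→b29/s1 MISS; vc=[]
#1 0x67→b25/s1 MISS; vc=[29]
#2 0x64→b25/s1 L1-HIT; vc=[29]
#3 0x58→b22/s2 MISS; vc=[29]
#4 0x65→b25/s1 L1-HIT; vc=[29]
#5 0x18→b6/s2 MISS; vc=[29,22]
#6 0x19→b6/s2 L1-HIT; vc=[29,22]
#7 0x1b→b6/s2 L1-HIT; vc=[29,22]
#8 0x15→b5/s1 MISS; vc=[29,22,25]
#9 0x27→b9/s1 MISS; vc=[29,22,25,5]
#10 0x17→b5/s1 VC-HIT; vc=[29,22,25,9]
#11 0x19→b6/s2 L1-HIT; vc=[29,22,25,9]
#12 0x2a→b10/s2 MISS; vc=[29,22,25,9,6]
#13 0x19→b6/s2 VC-HIT; vc=[29,22,25,9,10]

VC = [29, 22, 25, 9, 10]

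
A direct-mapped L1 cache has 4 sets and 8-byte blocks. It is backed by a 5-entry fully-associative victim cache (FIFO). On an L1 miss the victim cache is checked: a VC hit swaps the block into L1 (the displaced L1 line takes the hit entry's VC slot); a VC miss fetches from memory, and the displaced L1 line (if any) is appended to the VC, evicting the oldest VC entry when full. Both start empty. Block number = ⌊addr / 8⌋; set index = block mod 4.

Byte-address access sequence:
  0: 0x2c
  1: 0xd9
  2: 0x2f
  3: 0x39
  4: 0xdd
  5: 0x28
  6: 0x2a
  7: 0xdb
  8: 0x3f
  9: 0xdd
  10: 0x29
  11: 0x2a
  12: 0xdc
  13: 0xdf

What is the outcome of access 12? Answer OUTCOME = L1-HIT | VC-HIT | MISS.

OUTCOME = L1-HIT

  [0] addr=0x2c blk=5 s=1: MISS | VC []
  [1] addr=0xd9 blk=27 s=3: MISS | VC []
  [2] addr=0x2f blk=5 s=1: L1-HIT | VC []
  [3] addr=0x39 blk=7 s=3: MISS | VC [27]
  [4] addr=0xdd blk=27 s=3: VC-HIT | VC [7]
  [5] addr=0x28 blk=5 s=1: L1-HIT | VC [7]
  [6] addr=0x2a blk=5 s=1: L1-HIT | VC [7]
  [7] addr=0xdb blk=27 s=3: L1-HIT | VC [7]
  [8] addr=0x3f blk=7 s=3: VC-HIT | VC [27]
  [9] addr=0xdd blk=27 s=3: VC-HIT | VC [7]
  [10] addr=0x29 blk=5 s=1: L1-HIT | VC [7]
  [11] addr=0x2a blk=5 s=1: L1-HIT | VC [7]
  [12] addr=0xdc blk=27 s=3: L1-HIT | VC [7]
  [13] addr=0xdf blk=27 s=3: L1-HIT | VC [7]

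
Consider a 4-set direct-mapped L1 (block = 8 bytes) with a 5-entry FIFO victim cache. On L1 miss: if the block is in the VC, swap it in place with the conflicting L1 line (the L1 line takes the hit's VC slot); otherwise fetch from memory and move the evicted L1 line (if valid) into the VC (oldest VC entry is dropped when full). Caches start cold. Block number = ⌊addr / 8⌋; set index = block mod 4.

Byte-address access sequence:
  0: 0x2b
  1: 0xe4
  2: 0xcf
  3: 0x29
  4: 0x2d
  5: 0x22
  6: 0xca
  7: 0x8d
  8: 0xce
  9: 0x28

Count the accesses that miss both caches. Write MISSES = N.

MISSES = 5

0: 0x2b (blk 5, set 1) → MISS  vc=[]
1: 0xe4 (blk 28, set 0) → MISS  vc=[]
2: 0xcf (blk 25, set 1) → MISS  vc=[5]
3: 0x29 (blk 5, set 1) → VC-HIT  vc=[25]
4: 0x2d (blk 5, set 1) → L1-HIT  vc=[25]
5: 0x22 (blk 4, set 0) → MISS  vc=[25, 28]
6: 0xca (blk 25, set 1) → VC-HIT  vc=[5, 28]
7: 0x8d (blk 17, set 1) → MISS  vc=[5, 28, 25]
8: 0xce (blk 25, set 1) → VC-HIT  vc=[5, 28, 17]
9: 0x28 (blk 5, set 1) → VC-HIT  vc=[25, 28, 17]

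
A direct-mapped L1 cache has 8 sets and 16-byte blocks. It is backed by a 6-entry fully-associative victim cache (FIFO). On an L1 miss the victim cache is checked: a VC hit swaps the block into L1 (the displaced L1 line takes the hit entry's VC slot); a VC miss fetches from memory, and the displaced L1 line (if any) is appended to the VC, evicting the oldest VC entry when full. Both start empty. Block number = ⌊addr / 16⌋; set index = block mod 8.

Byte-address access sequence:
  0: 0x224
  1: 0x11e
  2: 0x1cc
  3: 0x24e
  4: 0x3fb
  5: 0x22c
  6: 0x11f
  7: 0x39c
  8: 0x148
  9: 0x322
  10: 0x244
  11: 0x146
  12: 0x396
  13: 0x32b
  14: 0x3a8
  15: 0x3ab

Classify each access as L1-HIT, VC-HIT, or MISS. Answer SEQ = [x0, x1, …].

SEQ = [MISS, MISS, MISS, MISS, MISS, L1-HIT, L1-HIT, MISS, MISS, MISS, VC-HIT, VC-HIT, L1-HIT, L1-HIT, MISS, L1-HIT]

  [0] addr=0x224 blk=34 s=2: MISS | VC []
  [1] addr=0x11e blk=17 s=1: MISS | VC []
  [2] addr=0x1cc blk=28 s=4: MISS | VC []
  [3] addr=0x24e blk=36 s=4: MISS | VC [28]
  [4] addr=0x3fb blk=63 s=7: MISS | VC [28]
  [5] addr=0x22c blk=34 s=2: L1-HIT | VC [28]
  [6] addr=0x11f blk=17 s=1: L1-HIT | VC [28]
  [7] addr=0x39c blk=57 s=1: MISS | VC [28, 17]
  [8] addr=0x148 blk=20 s=4: MISS | VC [28, 17, 36]
  [9] addr=0x322 blk=50 s=2: MISS | VC [28, 17, 36, 34]
  [10] addr=0x244 blk=36 s=4: VC-HIT | VC [28, 17, 20, 34]
  [11] addr=0x146 blk=20 s=4: VC-HIT | VC [28, 17, 36, 34]
  [12] addr=0x396 blk=57 s=1: L1-HIT | VC [28, 17, 36, 34]
  [13] addr=0x32b blk=50 s=2: L1-HIT | VC [28, 17, 36, 34]
  [14] addr=0x3a8 blk=58 s=2: MISS | VC [28, 17, 36, 34, 50]
  [15] addr=0x3ab blk=58 s=2: L1-HIT | VC [28, 17, 36, 34, 50]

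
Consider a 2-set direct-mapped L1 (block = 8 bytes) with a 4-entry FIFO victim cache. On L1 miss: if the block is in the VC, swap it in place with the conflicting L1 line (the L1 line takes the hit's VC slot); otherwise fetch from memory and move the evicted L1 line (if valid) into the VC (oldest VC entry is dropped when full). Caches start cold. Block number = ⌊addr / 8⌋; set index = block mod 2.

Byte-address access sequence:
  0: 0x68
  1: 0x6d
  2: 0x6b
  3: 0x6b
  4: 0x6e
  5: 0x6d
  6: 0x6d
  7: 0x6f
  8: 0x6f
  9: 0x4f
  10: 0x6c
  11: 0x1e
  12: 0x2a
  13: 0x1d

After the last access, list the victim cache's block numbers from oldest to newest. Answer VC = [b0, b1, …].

VC = [9, 13, 5]

#0 0x68→b13/s1 MISS; vc=[]
#1 0x6d→b13/s1 L1-HIT; vc=[]
#2 0x6b→b13/s1 L1-HIT; vc=[]
#3 0x6b→b13/s1 L1-HIT; vc=[]
#4 0x6e→b13/s1 L1-HIT; vc=[]
#5 0x6d→b13/s1 L1-HIT; vc=[]
#6 0x6d→b13/s1 L1-HIT; vc=[]
#7 0x6f→b13/s1 L1-HIT; vc=[]
#8 0x6f→b13/s1 L1-HIT; vc=[]
#9 0x4f→b9/s1 MISS; vc=[13]
#10 0x6c→b13/s1 VC-HIT; vc=[9]
#11 0x1e→b3/s1 MISS; vc=[9,13]
#12 0x2a→b5/s1 MISS; vc=[9,13,3]
#13 0x1d→b3/s1 VC-HIT; vc=[9,13,5]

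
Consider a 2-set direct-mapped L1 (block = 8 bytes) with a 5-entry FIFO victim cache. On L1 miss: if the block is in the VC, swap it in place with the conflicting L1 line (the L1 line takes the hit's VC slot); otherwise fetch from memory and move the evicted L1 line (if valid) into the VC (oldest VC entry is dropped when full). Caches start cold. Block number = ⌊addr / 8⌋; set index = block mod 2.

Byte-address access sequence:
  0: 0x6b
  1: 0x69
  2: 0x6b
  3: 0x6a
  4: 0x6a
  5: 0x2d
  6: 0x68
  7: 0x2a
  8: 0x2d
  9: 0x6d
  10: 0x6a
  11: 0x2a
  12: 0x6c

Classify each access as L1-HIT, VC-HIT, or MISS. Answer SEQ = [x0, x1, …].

SEQ = [MISS, L1-HIT, L1-HIT, L1-HIT, L1-HIT, MISS, VC-HIT, VC-HIT, L1-HIT, VC-HIT, L1-HIT, VC-HIT, VC-HIT]

  [0] addr=0x6b blk=13 s=1: MISS | VC []
  [1] addr=0x69 blk=13 s=1: L1-HIT | VC []
  [2] addr=0x6b blk=13 s=1: L1-HIT | VC []
  [3] addr=0x6a blk=13 s=1: L1-HIT | VC []
  [4] addr=0x6a blk=13 s=1: L1-HIT | VC []
  [5] addr=0x2d blk=5 s=1: MISS | VC [13]
  [6] addr=0x68 blk=13 s=1: VC-HIT | VC [5]
  [7] addr=0x2a blk=5 s=1: VC-HIT | VC [13]
  [8] addr=0x2d blk=5 s=1: L1-HIT | VC [13]
  [9] addr=0x6d blk=13 s=1: VC-HIT | VC [5]
  [10] addr=0x6a blk=13 s=1: L1-HIT | VC [5]
  [11] addr=0x2a blk=5 s=1: VC-HIT | VC [13]
  [12] addr=0x6c blk=13 s=1: VC-HIT | VC [5]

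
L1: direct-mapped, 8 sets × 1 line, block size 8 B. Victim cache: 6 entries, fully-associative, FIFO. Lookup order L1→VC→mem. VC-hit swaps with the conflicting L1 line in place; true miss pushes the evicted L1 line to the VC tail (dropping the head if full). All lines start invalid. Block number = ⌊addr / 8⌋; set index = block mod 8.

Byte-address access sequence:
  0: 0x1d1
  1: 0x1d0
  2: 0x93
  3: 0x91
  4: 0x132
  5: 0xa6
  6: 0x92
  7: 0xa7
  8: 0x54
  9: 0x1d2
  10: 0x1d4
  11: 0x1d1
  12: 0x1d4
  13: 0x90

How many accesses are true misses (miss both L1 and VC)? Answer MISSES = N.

MISSES = 5

#0 0x1d1→b58/s2 MISS; vc=[]
#1 0x1d0→b58/s2 L1-HIT; vc=[]
#2 0x93→b18/s2 MISS; vc=[58]
#3 0x91→b18/s2 L1-HIT; vc=[58]
#4 0x132→b38/s6 MISS; vc=[58]
#5 0xa6→b20/s4 MISS; vc=[58]
#6 0x92→b18/s2 L1-HIT; vc=[58]
#7 0xa7→b20/s4 L1-HIT; vc=[58]
#8 0x54→b10/s2 MISS; vc=[58,18]
#9 0x1d2→b58/s2 VC-HIT; vc=[10,18]
#10 0x1d4→b58/s2 L1-HIT; vc=[10,18]
#11 0x1d1→b58/s2 L1-HIT; vc=[10,18]
#12 0x1d4→b58/s2 L1-HIT; vc=[10,18]
#13 0x90→b18/s2 VC-HIT; vc=[10,58]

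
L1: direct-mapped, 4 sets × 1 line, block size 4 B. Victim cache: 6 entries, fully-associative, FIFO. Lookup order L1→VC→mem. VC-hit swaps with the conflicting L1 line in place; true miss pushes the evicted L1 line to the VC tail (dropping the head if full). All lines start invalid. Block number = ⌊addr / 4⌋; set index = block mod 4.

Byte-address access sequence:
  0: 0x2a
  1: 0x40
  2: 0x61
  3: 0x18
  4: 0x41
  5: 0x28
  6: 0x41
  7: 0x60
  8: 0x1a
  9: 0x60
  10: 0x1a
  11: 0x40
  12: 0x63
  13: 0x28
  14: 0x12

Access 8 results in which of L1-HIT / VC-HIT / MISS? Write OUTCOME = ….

#0 0x2a→b10/s2 MISS; vc=[]
#1 0x40→b16/s0 MISS; vc=[]
#2 0x61→b24/s0 MISS; vc=[16]
#3 0x18→b6/s2 MISS; vc=[16,10]
#4 0x41→b16/s0 VC-HIT; vc=[24,10]
#5 0x28→b10/s2 VC-HIT; vc=[24,6]
#6 0x41→b16/s0 L1-HIT; vc=[24,6]
#7 0x60→b24/s0 VC-HIT; vc=[16,6]
#8 0x1a→b6/s2 VC-HIT; vc=[16,10]
#9 0x60→b24/s0 L1-HIT; vc=[16,10]
#10 0x1a→b6/s2 L1-HIT; vc=[16,10]
#11 0x40→b16/s0 VC-HIT; vc=[24,10]
#12 0x63→b24/s0 VC-HIT; vc=[16,10]
#13 0x28→b10/s2 VC-HIT; vc=[16,6]
#14 0x12→b4/s0 MISS; vc=[16,6,24]

OUTCOME = VC-HIT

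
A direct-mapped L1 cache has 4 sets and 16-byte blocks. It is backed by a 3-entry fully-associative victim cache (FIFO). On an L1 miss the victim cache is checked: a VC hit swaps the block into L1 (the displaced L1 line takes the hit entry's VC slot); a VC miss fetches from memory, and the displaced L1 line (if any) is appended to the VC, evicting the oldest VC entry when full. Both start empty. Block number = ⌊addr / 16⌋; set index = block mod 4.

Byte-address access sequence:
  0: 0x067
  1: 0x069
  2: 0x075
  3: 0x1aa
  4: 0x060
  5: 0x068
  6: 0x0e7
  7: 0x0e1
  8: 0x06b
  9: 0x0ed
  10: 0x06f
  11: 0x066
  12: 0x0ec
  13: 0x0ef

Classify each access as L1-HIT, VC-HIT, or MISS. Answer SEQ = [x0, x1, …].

SEQ = [MISS, L1-HIT, MISS, MISS, VC-HIT, L1-HIT, MISS, L1-HIT, VC-HIT, VC-HIT, VC-HIT, L1-HIT, VC-HIT, L1-HIT]

0: 0x67 (blk 6, set 2) → MISS  vc=[]
1: 0x69 (blk 6, set 2) → L1-HIT  vc=[]
2: 0x75 (blk 7, set 3) → MISS  vc=[]
3: 0x1aa (blk 26, set 2) → MISS  vc=[6]
4: 0x60 (blk 6, set 2) → VC-HIT  vc=[26]
5: 0x68 (blk 6, set 2) → L1-HIT  vc=[26]
6: 0xe7 (blk 14, set 2) → MISS  vc=[26, 6]
7: 0xe1 (blk 14, set 2) → L1-HIT  vc=[26, 6]
8: 0x6b (blk 6, set 2) → VC-HIT  vc=[26, 14]
9: 0xed (blk 14, set 2) → VC-HIT  vc=[26, 6]
10: 0x6f (blk 6, set 2) → VC-HIT  vc=[26, 14]
11: 0x66 (blk 6, set 2) → L1-HIT  vc=[26, 14]
12: 0xec (blk 14, set 2) → VC-HIT  vc=[26, 6]
13: 0xef (blk 14, set 2) → L1-HIT  vc=[26, 6]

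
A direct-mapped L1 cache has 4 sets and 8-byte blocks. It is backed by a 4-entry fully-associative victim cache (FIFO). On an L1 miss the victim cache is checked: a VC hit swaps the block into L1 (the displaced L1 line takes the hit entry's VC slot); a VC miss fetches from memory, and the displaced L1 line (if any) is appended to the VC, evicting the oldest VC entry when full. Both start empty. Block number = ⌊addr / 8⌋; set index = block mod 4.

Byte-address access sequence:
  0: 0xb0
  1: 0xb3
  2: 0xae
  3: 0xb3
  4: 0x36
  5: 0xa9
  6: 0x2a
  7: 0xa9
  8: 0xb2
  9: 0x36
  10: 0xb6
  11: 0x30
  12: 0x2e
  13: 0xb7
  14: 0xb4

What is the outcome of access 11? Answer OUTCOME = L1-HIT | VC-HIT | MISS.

#0 0xb0→b22/s2 MISS; vc=[]
#1 0xb3→b22/s2 L1-HIT; vc=[]
#2 0xae→b21/s1 MISS; vc=[]
#3 0xb3→b22/s2 L1-HIT; vc=[]
#4 0x36→b6/s2 MISS; vc=[22]
#5 0xa9→b21/s1 L1-HIT; vc=[22]
#6 0x2a→b5/s1 MISS; vc=[22,21]
#7 0xa9→b21/s1 VC-HIT; vc=[22,5]
#8 0xb2→b22/s2 VC-HIT; vc=[6,5]
#9 0x36→b6/s2 VC-HIT; vc=[22,5]
#10 0xb6→b22/s2 VC-HIT; vc=[6,5]
#11 0x30→b6/s2 VC-HIT; vc=[22,5]
#12 0x2e→b5/s1 VC-HIT; vc=[22,21]
#13 0xb7→b22/s2 VC-HIT; vc=[6,21]
#14 0xb4→b22/s2 L1-HIT; vc=[6,21]

OUTCOME = VC-HIT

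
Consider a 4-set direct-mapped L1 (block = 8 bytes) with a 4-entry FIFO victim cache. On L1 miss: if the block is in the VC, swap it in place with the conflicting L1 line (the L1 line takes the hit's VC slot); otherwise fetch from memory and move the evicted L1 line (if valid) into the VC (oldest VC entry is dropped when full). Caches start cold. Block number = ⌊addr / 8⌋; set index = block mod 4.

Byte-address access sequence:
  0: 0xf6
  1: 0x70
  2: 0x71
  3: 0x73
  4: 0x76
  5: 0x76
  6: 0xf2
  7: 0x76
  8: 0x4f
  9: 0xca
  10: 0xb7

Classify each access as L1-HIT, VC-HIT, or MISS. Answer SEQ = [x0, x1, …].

SEQ = [MISS, MISS, L1-HIT, L1-HIT, L1-HIT, L1-HIT, VC-HIT, VC-HIT, MISS, MISS, MISS]

  [0] addr=0xf6 blk=30 s=2: MISS | VC []
  [1] addr=0x70 blk=14 s=2: MISS | VC [30]
  [2] addr=0x71 blk=14 s=2: L1-HIT | VC [30]
  [3] addr=0x73 blk=14 s=2: L1-HIT | VC [30]
  [4] addr=0x76 blk=14 s=2: L1-HIT | VC [30]
  [5] addr=0x76 blk=14 s=2: L1-HIT | VC [30]
  [6] addr=0xf2 blk=30 s=2: VC-HIT | VC [14]
  [7] addr=0x76 blk=14 s=2: VC-HIT | VC [30]
  [8] addr=0x4f blk=9 s=1: MISS | VC [30]
  [9] addr=0xca blk=25 s=1: MISS | VC [30, 9]
  [10] addr=0xb7 blk=22 s=2: MISS | VC [30, 9, 14]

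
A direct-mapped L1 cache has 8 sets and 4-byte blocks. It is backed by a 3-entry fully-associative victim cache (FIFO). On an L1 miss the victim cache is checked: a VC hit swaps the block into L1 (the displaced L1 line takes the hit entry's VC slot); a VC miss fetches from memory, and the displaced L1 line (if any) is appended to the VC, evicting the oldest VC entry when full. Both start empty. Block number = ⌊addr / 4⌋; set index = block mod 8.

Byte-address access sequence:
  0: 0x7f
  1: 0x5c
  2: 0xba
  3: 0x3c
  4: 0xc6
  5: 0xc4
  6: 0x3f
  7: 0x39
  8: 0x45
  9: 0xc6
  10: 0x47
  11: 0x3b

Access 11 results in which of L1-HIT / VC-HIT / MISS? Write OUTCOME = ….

  [0] addr=0x7f blk=31 s=7: MISS | VC []
  [1] addr=0x5c blk=23 s=7: MISS | VC [31]
  [2] addr=0xba blk=46 s=6: MISS | VC [31]
  [3] addr=0x3c blk=15 s=7: MISS | VC [31, 23]
  [4] addr=0xc6 blk=49 s=1: MISS | VC [31, 23]
  [5] addr=0xc4 blk=49 s=1: L1-HIT | VC [31, 23]
  [6] addr=0x3f blk=15 s=7: L1-HIT | VC [31, 23]
  [7] addr=0x39 blk=14 s=6: MISS | VC [31, 23, 46]
  [8] addr=0x45 blk=17 s=1: MISS | VC [23, 46, 49]
  [9] addr=0xc6 blk=49 s=1: VC-HIT | VC [23, 46, 17]
  [10] addr=0x47 blk=17 s=1: VC-HIT | VC [23, 46, 49]
  [11] addr=0x3b blk=14 s=6: L1-HIT | VC [23, 46, 49]

OUTCOME = L1-HIT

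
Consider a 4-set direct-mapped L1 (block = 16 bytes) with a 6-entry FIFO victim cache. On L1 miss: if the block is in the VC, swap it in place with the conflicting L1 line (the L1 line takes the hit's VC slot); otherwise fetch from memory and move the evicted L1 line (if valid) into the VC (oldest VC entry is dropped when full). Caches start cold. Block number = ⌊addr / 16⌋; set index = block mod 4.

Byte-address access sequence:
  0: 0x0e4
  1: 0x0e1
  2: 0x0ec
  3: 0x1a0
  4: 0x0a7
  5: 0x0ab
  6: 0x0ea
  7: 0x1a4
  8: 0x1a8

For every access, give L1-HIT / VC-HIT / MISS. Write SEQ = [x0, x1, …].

SEQ = [MISS, L1-HIT, L1-HIT, MISS, MISS, L1-HIT, VC-HIT, VC-HIT, L1-HIT]

0: 0xe4 (blk 14, set 2) → MISS  vc=[]
1: 0xe1 (blk 14, set 2) → L1-HIT  vc=[]
2: 0xec (blk 14, set 2) → L1-HIT  vc=[]
3: 0x1a0 (blk 26, set 2) → MISS  vc=[14]
4: 0xa7 (blk 10, set 2) → MISS  vc=[14, 26]
5: 0xab (blk 10, set 2) → L1-HIT  vc=[14, 26]
6: 0xea (blk 14, set 2) → VC-HIT  vc=[10, 26]
7: 0x1a4 (blk 26, set 2) → VC-HIT  vc=[10, 14]
8: 0x1a8 (blk 26, set 2) → L1-HIT  vc=[10, 14]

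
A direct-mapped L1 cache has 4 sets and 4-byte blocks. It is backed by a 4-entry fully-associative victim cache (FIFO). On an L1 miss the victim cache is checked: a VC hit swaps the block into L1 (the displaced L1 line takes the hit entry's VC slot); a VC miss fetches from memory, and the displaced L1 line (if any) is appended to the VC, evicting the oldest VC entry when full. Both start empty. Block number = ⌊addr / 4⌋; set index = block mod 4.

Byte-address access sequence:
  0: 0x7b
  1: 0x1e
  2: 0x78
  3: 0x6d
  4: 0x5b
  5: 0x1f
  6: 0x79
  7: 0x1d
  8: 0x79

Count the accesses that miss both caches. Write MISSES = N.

#0 0x7b→b30/s2 MISS; vc=[]
#1 0x1e→b7/s3 MISS; vc=[]
#2 0x78→b30/s2 L1-HIT; vc=[]
#3 0x6d→b27/s3 MISS; vc=[7]
#4 0x5b→b22/s2 MISS; vc=[7,30]
#5 0x1f→b7/s3 VC-HIT; vc=[27,30]
#6 0x79→b30/s2 VC-HIT; vc=[27,22]
#7 0x1d→b7/s3 L1-HIT; vc=[27,22]
#8 0x79→b30/s2 L1-HIT; vc=[27,22]

MISSES = 4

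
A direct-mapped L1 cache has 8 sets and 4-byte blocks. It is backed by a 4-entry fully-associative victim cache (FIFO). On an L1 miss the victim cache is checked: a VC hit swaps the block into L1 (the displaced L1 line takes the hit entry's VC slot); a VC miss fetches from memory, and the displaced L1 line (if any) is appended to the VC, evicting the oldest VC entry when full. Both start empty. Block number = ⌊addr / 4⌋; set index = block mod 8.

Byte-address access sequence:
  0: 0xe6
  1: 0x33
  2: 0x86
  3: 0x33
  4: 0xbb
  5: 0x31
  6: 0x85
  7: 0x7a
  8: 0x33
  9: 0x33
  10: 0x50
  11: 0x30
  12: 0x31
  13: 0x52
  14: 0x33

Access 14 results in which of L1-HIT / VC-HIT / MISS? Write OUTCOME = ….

OUTCOME = VC-HIT

#0 0xe6→b57/s1 MISS; vc=[]
#1 0x33→b12/s4 MISS; vc=[]
#2 0x86→b33/s1 MISS; vc=[57]
#3 0x33→b12/s4 L1-HIT; vc=[57]
#4 0xbb→b46/s6 MISS; vc=[57]
#5 0x31→b12/s4 L1-HIT; vc=[57]
#6 0x85→b33/s1 L1-HIT; vc=[57]
#7 0x7a→b30/s6 MISS; vc=[57,46]
#8 0x33→b12/s4 L1-HIT; vc=[57,46]
#9 0x33→b12/s4 L1-HIT; vc=[57,46]
#10 0x50→b20/s4 MISS; vc=[57,46,12]
#11 0x30→b12/s4 VC-HIT; vc=[57,46,20]
#12 0x31→b12/s4 L1-HIT; vc=[57,46,20]
#13 0x52→b20/s4 VC-HIT; vc=[57,46,12]
#14 0x33→b12/s4 VC-HIT; vc=[57,46,20]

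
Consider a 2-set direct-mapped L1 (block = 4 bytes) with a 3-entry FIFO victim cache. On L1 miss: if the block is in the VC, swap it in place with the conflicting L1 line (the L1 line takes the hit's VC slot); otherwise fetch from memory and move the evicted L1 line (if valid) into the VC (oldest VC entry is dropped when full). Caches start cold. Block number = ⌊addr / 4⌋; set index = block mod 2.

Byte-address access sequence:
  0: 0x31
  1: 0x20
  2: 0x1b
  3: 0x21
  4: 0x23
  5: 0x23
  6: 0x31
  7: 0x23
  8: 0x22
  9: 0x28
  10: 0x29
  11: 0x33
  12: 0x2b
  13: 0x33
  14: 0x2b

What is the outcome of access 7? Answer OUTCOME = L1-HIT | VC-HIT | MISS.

OUTCOME = VC-HIT

#0 0x31→b12/s0 MISS; vc=[]
#1 0x20→b8/s0 MISS; vc=[12]
#2 0x1b→b6/s0 MISS; vc=[12,8]
#3 0x21→b8/s0 VC-HIT; vc=[12,6]
#4 0x23→b8/s0 L1-HIT; vc=[12,6]
#5 0x23→b8/s0 L1-HIT; vc=[12,6]
#6 0x31→b12/s0 VC-HIT; vc=[8,6]
#7 0x23→b8/s0 VC-HIT; vc=[12,6]
#8 0x22→b8/s0 L1-HIT; vc=[12,6]
#9 0x28→b10/s0 MISS; vc=[12,6,8]
#10 0x29→b10/s0 L1-HIT; vc=[12,6,8]
#11 0x33→b12/s0 VC-HIT; vc=[10,6,8]
#12 0x2b→b10/s0 VC-HIT; vc=[12,6,8]
#13 0x33→b12/s0 VC-HIT; vc=[10,6,8]
#14 0x2b→b10/s0 VC-HIT; vc=[12,6,8]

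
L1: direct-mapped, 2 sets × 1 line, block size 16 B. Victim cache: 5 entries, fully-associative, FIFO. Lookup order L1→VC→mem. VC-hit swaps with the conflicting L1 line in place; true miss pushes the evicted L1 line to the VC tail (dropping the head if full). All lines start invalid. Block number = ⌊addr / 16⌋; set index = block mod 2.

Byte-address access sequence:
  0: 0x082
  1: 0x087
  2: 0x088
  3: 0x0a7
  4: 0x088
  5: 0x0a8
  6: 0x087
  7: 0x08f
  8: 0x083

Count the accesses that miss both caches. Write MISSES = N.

MISSES = 2

0: 0x82 (blk 8, set 0) → MISS  vc=[]
1: 0x87 (blk 8, set 0) → L1-HIT  vc=[]
2: 0x88 (blk 8, set 0) → L1-HIT  vc=[]
3: 0xa7 (blk 10, set 0) → MISS  vc=[8]
4: 0x88 (blk 8, set 0) → VC-HIT  vc=[10]
5: 0xa8 (blk 10, set 0) → VC-HIT  vc=[8]
6: 0x87 (blk 8, set 0) → VC-HIT  vc=[10]
7: 0x8f (blk 8, set 0) → L1-HIT  vc=[10]
8: 0x83 (blk 8, set 0) → L1-HIT  vc=[10]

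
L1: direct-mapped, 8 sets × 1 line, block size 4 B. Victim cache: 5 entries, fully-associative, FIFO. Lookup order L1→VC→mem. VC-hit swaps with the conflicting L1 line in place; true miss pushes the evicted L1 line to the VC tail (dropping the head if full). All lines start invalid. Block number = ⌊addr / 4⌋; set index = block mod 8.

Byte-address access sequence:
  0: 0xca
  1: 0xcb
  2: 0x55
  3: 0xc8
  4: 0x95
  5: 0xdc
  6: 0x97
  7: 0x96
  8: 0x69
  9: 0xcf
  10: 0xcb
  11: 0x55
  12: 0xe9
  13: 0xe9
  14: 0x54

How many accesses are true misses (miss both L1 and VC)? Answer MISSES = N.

#0 0xca→b50/s2 MISS; vc=[]
#1 0xcb→b50/s2 L1-HIT; vc=[]
#2 0x55→b21/s5 MISS; vc=[]
#3 0xc8→b50/s2 L1-HIT; vc=[]
#4 0x95→b37/s5 MISS; vc=[21]
#5 0xdc→b55/s7 MISS; vc=[21]
#6 0x97→b37/s5 L1-HIT; vc=[21]
#7 0x96→b37/s5 L1-HIT; vc=[21]
#8 0x69→b26/s2 MISS; vc=[21,50]
#9 0xcf→b51/s3 MISS; vc=[21,50]
#10 0xcb→b50/s2 VC-HIT; vc=[21,26]
#11 0x55→b21/s5 VC-HIT; vc=[37,26]
#12 0xe9→b58/s2 MISS; vc=[37,26,50]
#13 0xe9→b58/s2 L1-HIT; vc=[37,26,50]
#14 0x54→b21/s5 L1-HIT; vc=[37,26,50]

MISSES = 7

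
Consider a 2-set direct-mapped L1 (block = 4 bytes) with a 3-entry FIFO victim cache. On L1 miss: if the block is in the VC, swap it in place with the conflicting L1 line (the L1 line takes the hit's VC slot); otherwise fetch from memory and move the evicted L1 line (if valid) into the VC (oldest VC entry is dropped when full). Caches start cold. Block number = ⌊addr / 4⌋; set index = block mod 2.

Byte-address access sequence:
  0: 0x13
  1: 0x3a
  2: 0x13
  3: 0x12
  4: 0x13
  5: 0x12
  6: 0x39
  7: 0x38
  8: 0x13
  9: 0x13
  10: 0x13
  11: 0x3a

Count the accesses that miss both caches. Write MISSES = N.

MISSES = 2

#0 0x13→b4/s0 MISS; vc=[]
#1 0x3a→b14/s0 MISS; vc=[4]
#2 0x13→b4/s0 VC-HIT; vc=[14]
#3 0x12→b4/s0 L1-HIT; vc=[14]
#4 0x13→b4/s0 L1-HIT; vc=[14]
#5 0x12→b4/s0 L1-HIT; vc=[14]
#6 0x39→b14/s0 VC-HIT; vc=[4]
#7 0x38→b14/s0 L1-HIT; vc=[4]
#8 0x13→b4/s0 VC-HIT; vc=[14]
#9 0x13→b4/s0 L1-HIT; vc=[14]
#10 0x13→b4/s0 L1-HIT; vc=[14]
#11 0x3a→b14/s0 VC-HIT; vc=[4]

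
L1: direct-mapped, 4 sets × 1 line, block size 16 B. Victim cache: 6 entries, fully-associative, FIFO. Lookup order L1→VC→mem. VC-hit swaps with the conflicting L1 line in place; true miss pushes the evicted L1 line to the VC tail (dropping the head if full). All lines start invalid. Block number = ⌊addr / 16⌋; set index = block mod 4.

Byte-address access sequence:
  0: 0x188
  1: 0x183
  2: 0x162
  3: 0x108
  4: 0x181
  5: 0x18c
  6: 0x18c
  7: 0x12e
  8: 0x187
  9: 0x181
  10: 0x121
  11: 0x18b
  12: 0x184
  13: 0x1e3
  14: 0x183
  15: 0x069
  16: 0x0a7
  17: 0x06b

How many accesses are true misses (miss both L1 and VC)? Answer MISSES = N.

MISSES = 7

#0 0x188→b24/s0 MISS; vc=[]
#1 0x183→b24/s0 L1-HIT; vc=[]
#2 0x162→b22/s2 MISS; vc=[]
#3 0x108→b16/s0 MISS; vc=[24]
#4 0x181→b24/s0 VC-HIT; vc=[16]
#5 0x18c→b24/s0 L1-HIT; vc=[16]
#6 0x18c→b24/s0 L1-HIT; vc=[16]
#7 0x12e→b18/s2 MISS; vc=[16,22]
#8 0x187→b24/s0 L1-HIT; vc=[16,22]
#9 0x181→b24/s0 L1-HIT; vc=[16,22]
#10 0x121→b18/s2 L1-HIT; vc=[16,22]
#11 0x18b→b24/s0 L1-HIT; vc=[16,22]
#12 0x184→b24/s0 L1-HIT; vc=[16,22]
#13 0x1e3→b30/s2 MISS; vc=[16,22,18]
#14 0x183→b24/s0 L1-HIT; vc=[16,22,18]
#15 0x69→b6/s2 MISS; vc=[16,22,18,30]
#16 0xa7→b10/s2 MISS; vc=[16,22,18,30,6]
#17 0x6b→b6/s2 VC-HIT; vc=[16,22,18,30,10]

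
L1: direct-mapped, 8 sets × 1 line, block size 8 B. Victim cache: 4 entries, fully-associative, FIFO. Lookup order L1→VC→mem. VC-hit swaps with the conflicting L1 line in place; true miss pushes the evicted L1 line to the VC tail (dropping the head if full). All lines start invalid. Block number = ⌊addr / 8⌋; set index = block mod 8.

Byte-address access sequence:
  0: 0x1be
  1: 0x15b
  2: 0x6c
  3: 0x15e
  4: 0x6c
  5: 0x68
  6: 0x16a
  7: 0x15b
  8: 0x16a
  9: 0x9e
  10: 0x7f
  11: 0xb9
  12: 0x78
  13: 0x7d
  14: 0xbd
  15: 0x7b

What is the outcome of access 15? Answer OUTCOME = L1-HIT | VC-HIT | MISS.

OUTCOME = VC-HIT

0: 0x1be (blk 55, set 7) → MISS  vc=[]
1: 0x15b (blk 43, set 3) → MISS  vc=[]
2: 0x6c (blk 13, set 5) → MISS  vc=[]
3: 0x15e (blk 43, set 3) → L1-HIT  vc=[]
4: 0x6c (blk 13, set 5) → L1-HIT  vc=[]
5: 0x68 (blk 13, set 5) → L1-HIT  vc=[]
6: 0x16a (blk 45, set 5) → MISS  vc=[13]
7: 0x15b (blk 43, set 3) → L1-HIT  vc=[13]
8: 0x16a (blk 45, set 5) → L1-HIT  vc=[13]
9: 0x9e (blk 19, set 3) → MISS  vc=[13, 43]
10: 0x7f (blk 15, set 7) → MISS  vc=[13, 43, 55]
11: 0xb9 (blk 23, set 7) → MISS  vc=[13, 43, 55, 15]
12: 0x78 (blk 15, set 7) → VC-HIT  vc=[13, 43, 55, 23]
13: 0x7d (blk 15, set 7) → L1-HIT  vc=[13, 43, 55, 23]
14: 0xbd (blk 23, set 7) → VC-HIT  vc=[13, 43, 55, 15]
15: 0x7b (blk 15, set 7) → VC-HIT  vc=[13, 43, 55, 23]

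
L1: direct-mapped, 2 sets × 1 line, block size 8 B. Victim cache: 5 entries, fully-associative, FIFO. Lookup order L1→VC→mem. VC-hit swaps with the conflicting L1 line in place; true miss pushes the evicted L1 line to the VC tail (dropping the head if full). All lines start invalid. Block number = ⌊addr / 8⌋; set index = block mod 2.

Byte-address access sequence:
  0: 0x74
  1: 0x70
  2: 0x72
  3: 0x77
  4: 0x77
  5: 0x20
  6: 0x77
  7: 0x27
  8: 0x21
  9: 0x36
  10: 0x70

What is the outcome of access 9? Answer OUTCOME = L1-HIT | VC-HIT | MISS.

OUTCOME = MISS

0: 0x74 (blk 14, set 0) → MISS  vc=[]
1: 0x70 (blk 14, set 0) → L1-HIT  vc=[]
2: 0x72 (blk 14, set 0) → L1-HIT  vc=[]
3: 0x77 (blk 14, set 0) → L1-HIT  vc=[]
4: 0x77 (blk 14, set 0) → L1-HIT  vc=[]
5: 0x20 (blk 4, set 0) → MISS  vc=[14]
6: 0x77 (blk 14, set 0) → VC-HIT  vc=[4]
7: 0x27 (blk 4, set 0) → VC-HIT  vc=[14]
8: 0x21 (blk 4, set 0) → L1-HIT  vc=[14]
9: 0x36 (blk 6, set 0) → MISS  vc=[14, 4]
10: 0x70 (blk 14, set 0) → VC-HIT  vc=[6, 4]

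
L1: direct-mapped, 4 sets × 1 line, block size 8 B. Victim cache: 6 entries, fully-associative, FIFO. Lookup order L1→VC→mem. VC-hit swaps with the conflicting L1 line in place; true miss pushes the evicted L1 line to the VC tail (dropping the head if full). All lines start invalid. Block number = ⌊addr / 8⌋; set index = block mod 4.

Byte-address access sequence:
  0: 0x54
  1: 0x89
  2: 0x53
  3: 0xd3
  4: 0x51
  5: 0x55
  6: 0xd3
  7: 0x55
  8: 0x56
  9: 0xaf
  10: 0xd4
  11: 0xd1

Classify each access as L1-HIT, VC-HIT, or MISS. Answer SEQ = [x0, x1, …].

SEQ = [MISS, MISS, L1-HIT, MISS, VC-HIT, L1-HIT, VC-HIT, VC-HIT, L1-HIT, MISS, VC-HIT, L1-HIT]

#0 0x54→b10/s2 MISS; vc=[]
#1 0x89→b17/s1 MISS; vc=[]
#2 0x53→b10/s2 L1-HIT; vc=[]
#3 0xd3→b26/s2 MISS; vc=[10]
#4 0x51→b10/s2 VC-HIT; vc=[26]
#5 0x55→b10/s2 L1-HIT; vc=[26]
#6 0xd3→b26/s2 VC-HIT; vc=[10]
#7 0x55→b10/s2 VC-HIT; vc=[26]
#8 0x56→b10/s2 L1-HIT; vc=[26]
#9 0xaf→b21/s1 MISS; vc=[26,17]
#10 0xd4→b26/s2 VC-HIT; vc=[10,17]
#11 0xd1→b26/s2 L1-HIT; vc=[10,17]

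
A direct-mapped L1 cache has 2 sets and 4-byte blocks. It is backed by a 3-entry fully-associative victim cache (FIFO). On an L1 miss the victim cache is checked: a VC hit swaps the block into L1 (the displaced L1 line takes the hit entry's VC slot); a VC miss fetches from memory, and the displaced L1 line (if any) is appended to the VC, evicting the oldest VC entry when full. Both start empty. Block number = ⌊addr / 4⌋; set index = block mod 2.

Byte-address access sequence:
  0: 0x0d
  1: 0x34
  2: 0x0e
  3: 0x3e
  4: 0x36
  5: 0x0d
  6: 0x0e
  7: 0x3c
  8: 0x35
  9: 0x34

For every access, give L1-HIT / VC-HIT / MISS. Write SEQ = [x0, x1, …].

SEQ = [MISS, MISS, VC-HIT, MISS, VC-HIT, VC-HIT, L1-HIT, VC-HIT, VC-HIT, L1-HIT]

#0 0xd→b3/s1 MISS; vc=[]
#1 0x34→b13/s1 MISS; vc=[3]
#2 0xe→b3/s1 VC-HIT; vc=[13]
#3 0x3e→b15/s1 MISS; vc=[13,3]
#4 0x36→b13/s1 VC-HIT; vc=[15,3]
#5 0xd→b3/s1 VC-HIT; vc=[15,13]
#6 0xe→b3/s1 L1-HIT; vc=[15,13]
#7 0x3c→b15/s1 VC-HIT; vc=[3,13]
#8 0x35→b13/s1 VC-HIT; vc=[3,15]
#9 0x34→b13/s1 L1-HIT; vc=[3,15]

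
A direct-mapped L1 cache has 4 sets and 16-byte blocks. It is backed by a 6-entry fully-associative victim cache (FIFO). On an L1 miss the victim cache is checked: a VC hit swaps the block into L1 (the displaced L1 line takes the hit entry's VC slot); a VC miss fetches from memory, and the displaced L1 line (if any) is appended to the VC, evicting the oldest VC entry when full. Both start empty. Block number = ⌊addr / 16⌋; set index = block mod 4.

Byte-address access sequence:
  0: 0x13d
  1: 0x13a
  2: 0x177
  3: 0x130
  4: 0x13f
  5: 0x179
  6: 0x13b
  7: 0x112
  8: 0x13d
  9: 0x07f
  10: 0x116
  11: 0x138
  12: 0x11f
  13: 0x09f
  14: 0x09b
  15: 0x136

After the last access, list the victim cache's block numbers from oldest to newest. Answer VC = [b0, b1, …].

VC = [23, 7, 17]

0: 0x13d (blk 19, set 3) → MISS  vc=[]
1: 0x13a (blk 19, set 3) → L1-HIT  vc=[]
2: 0x177 (blk 23, set 3) → MISS  vc=[19]
3: 0x130 (blk 19, set 3) → VC-HIT  vc=[23]
4: 0x13f (blk 19, set 3) → L1-HIT  vc=[23]
5: 0x179 (blk 23, set 3) → VC-HIT  vc=[19]
6: 0x13b (blk 19, set 3) → VC-HIT  vc=[23]
7: 0x112 (blk 17, set 1) → MISS  vc=[23]
8: 0x13d (blk 19, set 3) → L1-HIT  vc=[23]
9: 0x7f (blk 7, set 3) → MISS  vc=[23, 19]
10: 0x116 (blk 17, set 1) → L1-HIT  vc=[23, 19]
11: 0x138 (blk 19, set 3) → VC-HIT  vc=[23, 7]
12: 0x11f (blk 17, set 1) → L1-HIT  vc=[23, 7]
13: 0x9f (blk 9, set 1) → MISS  vc=[23, 7, 17]
14: 0x9b (blk 9, set 1) → L1-HIT  vc=[23, 7, 17]
15: 0x136 (blk 19, set 3) → L1-HIT  vc=[23, 7, 17]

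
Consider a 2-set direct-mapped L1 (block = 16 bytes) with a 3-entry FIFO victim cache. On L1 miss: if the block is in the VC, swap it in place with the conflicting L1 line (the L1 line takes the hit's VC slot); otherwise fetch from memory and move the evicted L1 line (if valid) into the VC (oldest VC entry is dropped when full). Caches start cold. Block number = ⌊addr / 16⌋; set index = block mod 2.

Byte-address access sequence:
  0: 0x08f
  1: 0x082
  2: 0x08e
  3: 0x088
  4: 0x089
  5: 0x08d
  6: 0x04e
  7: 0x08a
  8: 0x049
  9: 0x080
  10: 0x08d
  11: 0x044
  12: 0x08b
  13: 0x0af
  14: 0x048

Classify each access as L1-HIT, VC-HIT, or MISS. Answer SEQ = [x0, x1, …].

SEQ = [MISS, L1-HIT, L1-HIT, L1-HIT, L1-HIT, L1-HIT, MISS, VC-HIT, VC-HIT, VC-HIT, L1-HIT, VC-HIT, VC-HIT, MISS, VC-HIT]

#0 0x8f→b8/s0 MISS; vc=[]
#1 0x82→b8/s0 L1-HIT; vc=[]
#2 0x8e→b8/s0 L1-HIT; vc=[]
#3 0x88→b8/s0 L1-HIT; vc=[]
#4 0x89→b8/s0 L1-HIT; vc=[]
#5 0x8d→b8/s0 L1-HIT; vc=[]
#6 0x4e→b4/s0 MISS; vc=[8]
#7 0x8a→b8/s0 VC-HIT; vc=[4]
#8 0x49→b4/s0 VC-HIT; vc=[8]
#9 0x80→b8/s0 VC-HIT; vc=[4]
#10 0x8d→b8/s0 L1-HIT; vc=[4]
#11 0x44→b4/s0 VC-HIT; vc=[8]
#12 0x8b→b8/s0 VC-HIT; vc=[4]
#13 0xaf→b10/s0 MISS; vc=[4,8]
#14 0x48→b4/s0 VC-HIT; vc=[10,8]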